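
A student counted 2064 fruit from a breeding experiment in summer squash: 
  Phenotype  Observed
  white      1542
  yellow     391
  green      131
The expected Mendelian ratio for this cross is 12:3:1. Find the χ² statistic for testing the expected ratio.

0.096

Expected counts for N = 2064 under a 12:3:1 ratio (total parts = 16):
  white: 2064 × 12/16 = 1548
  yellow: 2064 × 3/16 = 387
  green: 2064 × 1/16 = 129
χ² = Σ (O − E)² / E
  white: (1542 − 1548)² / 1548 = 0.0233
  yellow: (391 − 387)² / 387 = 0.0413
  green: (131 − 129)² / 129 = 0.0310
χ² = 0.0233 + 0.0413 + 0.0310 = 0.0956 ≈ 0.096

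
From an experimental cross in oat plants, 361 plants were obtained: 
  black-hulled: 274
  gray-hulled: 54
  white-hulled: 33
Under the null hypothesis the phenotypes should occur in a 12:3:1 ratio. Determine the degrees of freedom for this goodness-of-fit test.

2

A goodness-of-fit test with 3 phenotype classes has df = 3 − 1 = 2.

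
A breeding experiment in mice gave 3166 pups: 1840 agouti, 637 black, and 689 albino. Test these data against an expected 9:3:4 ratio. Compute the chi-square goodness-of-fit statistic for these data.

18.406

The 9:3:4 ratio has 16 parts, so with N = 3166 the expected counts are:
  agouti: 3166 × 9/16 = 1780.875
  black: 3166 × 3/16 = 593.625
  albino: 3166 × 4/16 = 791.5
χ² = Σ (O − E)² / E
  agouti: (1840 − 1780.875)² / 1780.875 = 1.9629
  black: (637 − 593.625)² / 593.625 = 3.1693
  albino: (689 − 791.5)² / 791.5 = 13.2738
χ² = 1.9629 + 3.1693 + 13.2738 = 18.406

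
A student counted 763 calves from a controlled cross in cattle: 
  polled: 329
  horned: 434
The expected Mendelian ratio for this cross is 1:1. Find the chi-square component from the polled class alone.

7.225

Total ratio parts = 2. Expected numbers out of 763:
  polled: 763 × 1/2 = 381.5
  horned: 763 × 1/2 = 381.5
Contribution of polled: (329 − 381.5)² / 381.5 = 7.2248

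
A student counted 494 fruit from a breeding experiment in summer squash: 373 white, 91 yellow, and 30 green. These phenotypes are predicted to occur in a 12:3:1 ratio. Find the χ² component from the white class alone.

0.017

The 12:3:1 ratio has 16 parts, so with N = 494 the expected counts are:
  white: 494 × 12/16 = 370.5
  yellow: 494 × 3/16 = 92.625
  green: 494 × 1/16 = 30.875
Contribution of white: (373 − 370.5)² / 370.5 = 0.0169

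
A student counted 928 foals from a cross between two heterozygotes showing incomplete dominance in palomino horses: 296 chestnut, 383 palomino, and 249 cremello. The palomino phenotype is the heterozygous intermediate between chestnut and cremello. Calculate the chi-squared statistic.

With incomplete dominance, a heterozygote × heterozygote cross gives a 1:2:1 phenotypic ratio.
Under the 1:2:1 hypothesis (Σ ratio = 4, N = 928):
  chestnut: 928 × 1/4 = 232
  palomino: 928 × 2/4 = 464
  cremello: 928 × 1/4 = 232
χ² = Σ (O − E)² / E
  chestnut: (296 − 232)² / 232 = 17.6552
  palomino: (383 − 464)² / 464 = 14.1401
  cremello: (249 − 232)² / 232 = 1.2457
χ² = 17.6552 + 14.1401 + 1.2457 = 33.041

33.041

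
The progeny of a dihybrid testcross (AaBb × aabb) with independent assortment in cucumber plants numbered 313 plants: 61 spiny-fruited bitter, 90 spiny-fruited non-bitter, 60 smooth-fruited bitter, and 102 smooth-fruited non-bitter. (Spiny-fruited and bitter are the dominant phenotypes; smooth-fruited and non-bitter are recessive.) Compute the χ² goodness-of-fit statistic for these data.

17.032

A dihybrid testcross with independent assortment gives a 1:1:1:1 ratio.
Total ratio parts = 4. Expected numbers out of 313:
  spiny-fruited bitter: 313 × 1/4 = 78.25
  spiny-fruited non-bitter: 313 × 1/4 = 78.25
  smooth-fruited bitter: 313 × 1/4 = 78.25
  smooth-fruited non-bitter: 313 × 1/4 = 78.25
χ² = Σ (O − E)² / E
  spiny-fruited bitter: (61 − 78.25)² / 78.25 = 3.8027
  spiny-fruited non-bitter: (90 − 78.25)² / 78.25 = 1.7644
  smooth-fruited bitter: (60 − 78.25)² / 78.25 = 4.2564
  smooth-fruited non-bitter: (102 − 78.25)² / 78.25 = 7.2085
χ² = 3.8027 + 1.7644 + 4.2564 + 7.2085 = 17.032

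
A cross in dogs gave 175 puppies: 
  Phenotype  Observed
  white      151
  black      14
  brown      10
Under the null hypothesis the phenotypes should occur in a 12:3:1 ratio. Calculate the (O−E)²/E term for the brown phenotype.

0.080

Total ratio parts = 16. Expected numbers out of 175:
  white: 175 × 12/16 = 131.25
  black: 175 × 3/16 = 32.8125
  brown: 175 × 1/16 = 10.9375
Contribution of brown: (10 − 10.9375)² / 10.9375 = 0.0804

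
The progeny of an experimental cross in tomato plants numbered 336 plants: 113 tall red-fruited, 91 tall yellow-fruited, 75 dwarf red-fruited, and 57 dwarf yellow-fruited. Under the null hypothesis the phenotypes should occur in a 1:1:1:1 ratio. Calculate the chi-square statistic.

20.238

Under the 1:1:1:1 hypothesis (Σ ratio = 4, N = 336):
  tall red-fruited: 336 × 1/4 = 84
  tall yellow-fruited: 336 × 1/4 = 84
  dwarf red-fruited: 336 × 1/4 = 84
  dwarf yellow-fruited: 336 × 1/4 = 84
χ² = Σ (O − E)² / E
  tall red-fruited: (113 − 84)² / 84 = 10.0119
  tall yellow-fruited: (91 − 84)² / 84 = 0.5833
  dwarf red-fruited: (75 − 84)² / 84 = 0.9643
  dwarf yellow-fruited: (57 − 84)² / 84 = 8.6786
χ² = 10.0119 + 0.5833 + 0.9643 + 8.6786 = 20.2381 ≈ 20.238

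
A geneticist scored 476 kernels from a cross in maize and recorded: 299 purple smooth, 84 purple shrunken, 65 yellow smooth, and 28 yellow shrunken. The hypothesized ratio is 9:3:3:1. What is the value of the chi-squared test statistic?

The 9:3:3:1 ratio has 16 parts, so with N = 476 the expected counts are:
  purple smooth: 476 × 9/16 = 267.75
  purple shrunken: 476 × 3/16 = 89.25
  yellow smooth: 476 × 3/16 = 89.25
  yellow shrunken: 476 × 1/16 = 29.75
χ² = Σ (O − E)² / E
  purple smooth: (299 − 267.75)² / 267.75 = 3.6473
  purple shrunken: (84 − 89.25)² / 89.25 = 0.3088
  yellow smooth: (65 − 89.25)² / 89.25 = 6.5889
  yellow shrunken: (28 − 29.75)² / 29.75 = 0.1029
χ² = 3.6473 + 0.3088 + 6.5889 + 0.1029 = 10.6479 ≈ 10.648

10.648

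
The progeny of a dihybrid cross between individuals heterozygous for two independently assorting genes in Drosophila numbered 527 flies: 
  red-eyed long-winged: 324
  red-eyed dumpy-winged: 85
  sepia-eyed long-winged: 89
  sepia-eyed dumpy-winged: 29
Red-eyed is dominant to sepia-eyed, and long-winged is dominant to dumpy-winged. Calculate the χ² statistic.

A dihybrid F₂ with independent assortment and complete dominance at both loci gives a 9:3:3:1 phenotypic ratio.
Under the 9:3:3:1 hypothesis (Σ ratio = 16, N = 527):
  red-eyed long-winged: 527 × 9/16 = 296.4375
  red-eyed dumpy-winged: 527 × 3/16 = 98.8125
  sepia-eyed long-winged: 527 × 3/16 = 98.8125
  sepia-eyed dumpy-winged: 527 × 1/16 = 32.9375
χ² = Σ (O − E)² / E
  red-eyed long-winged: (324 − 296.4375)² / 296.4375 = 2.5627
  red-eyed dumpy-winged: (85 − 98.8125)² / 98.8125 = 1.9308
  sepia-eyed long-winged: (89 − 98.8125)² / 98.8125 = 0.9744
  sepia-eyed dumpy-winged: (29 − 32.9375)² / 32.9375 = 0.4707
χ² = 2.5627 + 1.9308 + 0.9744 + 0.4707 = 5.9386 ≈ 5.939

5.939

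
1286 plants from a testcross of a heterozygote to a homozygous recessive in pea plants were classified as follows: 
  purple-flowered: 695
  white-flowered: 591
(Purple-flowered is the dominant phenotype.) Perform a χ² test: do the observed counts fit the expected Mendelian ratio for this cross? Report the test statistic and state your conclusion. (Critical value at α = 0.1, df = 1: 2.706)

A testcross of a heterozygote (Aa × aa) gives a 1:1 phenotypic ratio.
Expected counts for N = 1286 under a 1:1 ratio (total parts = 2):
  purple-flowered: 1286 × 1/2 = 643
  white-flowered: 1286 × 1/2 = 643
χ² = Σ (O − E)² / E
  purple-flowered: (695 − 643)² / 643 = 4.2053
  white-flowered: (591 − 643)² / 643 = 4.2053
χ² = 4.2053 + 4.2053 = 8.4106 ≈ 8.411
Degrees of freedom = 2 − 1 = 1; critical value at α = 0.1 is 2.706.
Since 8.411 > 2.706, we reject the null hypothesis — the data do not fit the 1:1 ratio.

8.411; not consistent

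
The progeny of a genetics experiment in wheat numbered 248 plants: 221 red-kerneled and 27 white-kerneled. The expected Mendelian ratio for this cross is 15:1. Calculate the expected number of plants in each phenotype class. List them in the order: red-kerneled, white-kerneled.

232.5, 15.5

Expected counts for N = 248 under a 15:1 ratio (total parts = 16):
  red-kerneled: 248 × 15/16 = 232.5
  white-kerneled: 248 × 1/16 = 15.5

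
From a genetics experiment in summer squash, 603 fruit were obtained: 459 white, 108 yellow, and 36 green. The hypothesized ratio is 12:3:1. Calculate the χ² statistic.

Total ratio parts = 16. Expected numbers out of 603:
  white: 603 × 12/16 = 452.25
  yellow: 603 × 3/16 = 113.0625
  green: 603 × 1/16 = 37.6875
χ² = Σ (O − E)² / E
  white: (459 − 452.25)² / 452.25 = 0.1007
  yellow: (108 − 113.0625)² / 113.0625 = 0.2267
  green: (36 − 37.6875)² / 37.6875 = 0.0756
χ² = 0.1007 + 0.2267 + 0.0756 = 0.403

0.403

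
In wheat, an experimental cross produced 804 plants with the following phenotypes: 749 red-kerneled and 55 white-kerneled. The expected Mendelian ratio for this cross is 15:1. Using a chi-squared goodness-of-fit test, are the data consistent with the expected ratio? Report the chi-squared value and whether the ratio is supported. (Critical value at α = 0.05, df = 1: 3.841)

0.479; consistent

Total ratio parts = 16. Expected numbers out of 804:
  red-kerneled: 804 × 15/16 = 753.75
  white-kerneled: 804 × 1/16 = 50.25
χ² = Σ (O − E)² / E
  red-kerneled: (749 − 753.75)² / 753.75 = 0.0299
  white-kerneled: (55 − 50.25)² / 50.25 = 0.4490
χ² = 0.0299 + 0.4490 = 0.4789 ≈ 0.479
Degrees of freedom = 2 − 1 = 1; critical value at α = 0.05 is 3.841.
Since 0.479 < 3.841, we fail to reject the null hypothesis — the data are consistent with the 15:1 ratio.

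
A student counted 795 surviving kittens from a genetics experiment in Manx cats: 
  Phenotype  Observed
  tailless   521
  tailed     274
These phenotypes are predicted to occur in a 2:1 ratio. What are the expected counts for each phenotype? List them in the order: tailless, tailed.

Under the 2:1 hypothesis (Σ ratio = 3, N = 795):
  tailless: 795 × 2/3 = 530
  tailed: 795 × 1/3 = 265

530, 265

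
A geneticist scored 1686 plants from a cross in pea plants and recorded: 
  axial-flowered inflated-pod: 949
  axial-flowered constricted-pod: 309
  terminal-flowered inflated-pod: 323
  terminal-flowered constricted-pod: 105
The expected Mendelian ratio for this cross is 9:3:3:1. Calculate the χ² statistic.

0.312

Under the 9:3:3:1 hypothesis (Σ ratio = 16, N = 1686):
  axial-flowered inflated-pod: 1686 × 9/16 = 948.375
  axial-flowered constricted-pod: 1686 × 3/16 = 316.125
  terminal-flowered inflated-pod: 1686 × 3/16 = 316.125
  terminal-flowered constricted-pod: 1686 × 1/16 = 105.375
χ² = Σ (O − E)² / E
  axial-flowered inflated-pod: (949 − 948.375)² / 948.375 = 0.0004
  axial-flowered constricted-pod: (309 − 316.125)² / 316.125 = 0.1606
  terminal-flowered inflated-pod: (323 − 316.125)² / 316.125 = 0.1495
  terminal-flowered constricted-pod: (105 − 105.375)² / 105.375 = 0.0013
χ² = 0.0004 + 0.1606 + 0.1495 + 0.0013 = 0.3118 ≈ 0.312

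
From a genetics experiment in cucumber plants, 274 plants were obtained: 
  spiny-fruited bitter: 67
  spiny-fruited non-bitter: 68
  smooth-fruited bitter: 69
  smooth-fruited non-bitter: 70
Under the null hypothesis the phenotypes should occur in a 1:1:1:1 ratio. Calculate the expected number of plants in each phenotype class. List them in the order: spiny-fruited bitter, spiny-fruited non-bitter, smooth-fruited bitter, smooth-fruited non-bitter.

Under the 1:1:1:1 hypothesis (Σ ratio = 4, N = 274):
  spiny-fruited bitter: 274 × 1/4 = 68.5
  spiny-fruited non-bitter: 274 × 1/4 = 68.5
  smooth-fruited bitter: 274 × 1/4 = 68.5
  smooth-fruited non-bitter: 274 × 1/4 = 68.5

68.5, 68.5, 68.5, 68.5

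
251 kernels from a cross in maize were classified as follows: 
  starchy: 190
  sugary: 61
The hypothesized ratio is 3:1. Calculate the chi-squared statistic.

Under the 3:1 hypothesis (Σ ratio = 4, N = 251):
  starchy: 251 × 3/4 = 188.25
  sugary: 251 × 1/4 = 62.75
χ² = Σ (O − E)² / E
  starchy: (190 − 188.25)² / 188.25 = 0.0163
  sugary: (61 − 62.75)² / 62.75 = 0.0488
χ² = 0.0163 + 0.0488 = 0.0651 ≈ 0.065

0.065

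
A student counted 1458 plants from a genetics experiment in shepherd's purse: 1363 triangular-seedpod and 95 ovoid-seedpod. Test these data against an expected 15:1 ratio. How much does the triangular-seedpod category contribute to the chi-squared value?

Under the 15:1 hypothesis (Σ ratio = 16, N = 1458):
  triangular-seedpod: 1458 × 15/16 = 1366.875
  ovoid-seedpod: 1458 × 1/16 = 91.125
Contribution of triangular-seedpod: (1363 − 1366.875)² / 1366.875 = 0.0110

0.011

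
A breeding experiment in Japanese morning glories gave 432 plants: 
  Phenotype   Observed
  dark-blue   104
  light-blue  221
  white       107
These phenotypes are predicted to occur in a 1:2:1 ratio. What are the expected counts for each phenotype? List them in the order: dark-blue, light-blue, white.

108, 216, 108

Under the 1:2:1 hypothesis (Σ ratio = 4, N = 432):
  dark-blue: 432 × 1/4 = 108
  light-blue: 432 × 2/4 = 216
  white: 432 × 1/4 = 108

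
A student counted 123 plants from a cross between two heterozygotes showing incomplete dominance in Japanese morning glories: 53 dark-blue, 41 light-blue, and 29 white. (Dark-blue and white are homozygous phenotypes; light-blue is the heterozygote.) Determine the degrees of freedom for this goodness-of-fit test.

With incomplete dominance, a heterozygote × heterozygote cross gives a 1:2:1 phenotypic ratio.
A goodness-of-fit test with 3 phenotype classes has df = 3 − 1 = 2.

2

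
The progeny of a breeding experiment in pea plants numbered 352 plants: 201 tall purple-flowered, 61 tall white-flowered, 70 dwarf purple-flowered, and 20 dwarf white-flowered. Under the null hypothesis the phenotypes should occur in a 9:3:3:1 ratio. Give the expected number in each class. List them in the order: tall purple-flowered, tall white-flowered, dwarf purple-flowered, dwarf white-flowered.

198, 66, 66, 22

The 9:3:3:1 ratio has 16 parts, so with N = 352 the expected counts are:
  tall purple-flowered: 352 × 9/16 = 198
  tall white-flowered: 352 × 3/16 = 66
  dwarf purple-flowered: 352 × 3/16 = 66
  dwarf white-flowered: 352 × 1/16 = 22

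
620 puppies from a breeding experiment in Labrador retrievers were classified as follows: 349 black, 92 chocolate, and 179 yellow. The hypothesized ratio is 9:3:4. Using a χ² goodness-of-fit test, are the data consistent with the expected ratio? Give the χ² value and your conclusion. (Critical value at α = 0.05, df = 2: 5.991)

Total ratio parts = 16. Expected numbers out of 620:
  black: 620 × 9/16 = 348.75
  chocolate: 620 × 3/16 = 116.25
  yellow: 620 × 4/16 = 155
χ² = Σ (O − E)² / E
  black: (349 − 348.75)² / 348.75 = 0.0002
  chocolate: (92 − 116.25)² / 116.25 = 5.0586
  yellow: (179 − 155)² / 155 = 3.7161
χ² = 0.0002 + 5.0586 + 3.7161 = 8.7749 ≈ 8.775
Degrees of freedom = 3 − 1 = 2; critical value at α = 0.05 is 5.991.
Since 8.775 > 5.991, we reject the null hypothesis — the data do not fit the 9:3:4 ratio.

8.775; not consistent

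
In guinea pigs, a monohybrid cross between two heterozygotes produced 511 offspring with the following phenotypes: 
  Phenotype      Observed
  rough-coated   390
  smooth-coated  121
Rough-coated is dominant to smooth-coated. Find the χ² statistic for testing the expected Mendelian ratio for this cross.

For a monohybrid cross between heterozygotes with complete dominance, the expected phenotypic ratio is 3:1.
Expected counts for N = 511 under a 3:1 ratio (total parts = 4):
  rough-coated: 511 × 3/4 = 383.25
  smooth-coated: 511 × 1/4 = 127.75
χ² = Σ (O − E)² / E
  rough-coated: (390 − 383.25)² / 383.25 = 0.1189
  smooth-coated: (121 − 127.75)² / 127.75 = 0.3567
χ² = 0.1189 + 0.3567 = 0.4756 ≈ 0.476

0.476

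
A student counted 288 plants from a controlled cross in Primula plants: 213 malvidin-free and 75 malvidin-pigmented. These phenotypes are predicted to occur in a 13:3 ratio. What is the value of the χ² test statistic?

The 13:3 ratio has 16 parts, so with N = 288 the expected counts are:
  malvidin-free: 288 × 13/16 = 234
  malvidin-pigmented: 288 × 3/16 = 54
χ² = Σ (O − E)² / E
  malvidin-free: (213 − 234)² / 234 = 1.8846
  malvidin-pigmented: (75 − 54)² / 54 = 8.1667
χ² = 1.8846 + 8.1667 = 10.0513 ≈ 10.051

10.051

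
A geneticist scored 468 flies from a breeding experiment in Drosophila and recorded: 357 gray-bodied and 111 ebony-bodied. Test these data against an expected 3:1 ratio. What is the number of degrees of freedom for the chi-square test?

A goodness-of-fit test with 2 phenotype classes has df = 2 − 1 = 1.

1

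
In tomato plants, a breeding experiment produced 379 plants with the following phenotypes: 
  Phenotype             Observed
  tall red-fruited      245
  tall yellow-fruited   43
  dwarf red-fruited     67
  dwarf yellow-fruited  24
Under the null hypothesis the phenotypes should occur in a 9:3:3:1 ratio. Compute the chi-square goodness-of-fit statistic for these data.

16.065

Total ratio parts = 16. Expected numbers out of 379:
  tall red-fruited: 379 × 9/16 = 213.1875
  tall yellow-fruited: 379 × 3/16 = 71.0625
  dwarf red-fruited: 379 × 3/16 = 71.0625
  dwarf yellow-fruited: 379 × 1/16 = 23.6875
χ² = Σ (O − E)² / E
  tall red-fruited: (245 − 213.1875)² / 213.1875 = 4.7472
  tall yellow-fruited: (43 − 71.0625)² / 71.0625 = 11.0818
  dwarf red-fruited: (67 − 71.0625)² / 71.0625 = 0.2322
  dwarf yellow-fruited: (24 − 23.6875)² / 23.6875 = 0.0041
χ² = 4.7472 + 11.0818 + 0.2322 + 0.0041 = 16.0653 ≈ 16.065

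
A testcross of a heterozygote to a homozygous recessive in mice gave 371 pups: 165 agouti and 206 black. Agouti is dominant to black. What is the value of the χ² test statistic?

A testcross of a heterozygote (Aa × aa) gives a 1:1 phenotypic ratio.
Expected counts for N = 371 under a 1:1 ratio (total parts = 2):
  agouti: 371 × 1/2 = 185.5
  black: 371 × 1/2 = 185.5
χ² = Σ (O − E)² / E
  agouti: (165 − 185.5)² / 185.5 = 2.2655
  black: (206 − 185.5)² / 185.5 = 2.2655
χ² = 2.2655 + 2.2655 = 4.531

4.531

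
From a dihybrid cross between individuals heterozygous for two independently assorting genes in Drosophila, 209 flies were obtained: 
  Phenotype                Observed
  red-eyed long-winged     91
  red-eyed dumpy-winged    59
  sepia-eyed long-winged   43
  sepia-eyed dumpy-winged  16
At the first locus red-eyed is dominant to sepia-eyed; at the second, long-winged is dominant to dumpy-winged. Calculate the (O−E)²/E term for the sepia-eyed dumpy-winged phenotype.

0.661

A dihybrid F₂ with independent assortment and complete dominance at both loci gives a 9:3:3:1 phenotypic ratio.
Expected counts for N = 209 under a 9:3:3:1 ratio (total parts = 16):
  red-eyed long-winged: 209 × 9/16 = 117.5625
  red-eyed dumpy-winged: 209 × 3/16 = 39.1875
  sepia-eyed long-winged: 209 × 3/16 = 39.1875
  sepia-eyed dumpy-winged: 209 × 1/16 = 13.0625
Contribution of sepia-eyed dumpy-winged: (16 − 13.0625)² / 13.0625 = 0.6606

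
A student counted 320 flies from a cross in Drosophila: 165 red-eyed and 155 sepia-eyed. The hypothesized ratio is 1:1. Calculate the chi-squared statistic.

0.312

Expected counts for N = 320 under a 1:1 ratio (total parts = 2):
  red-eyed: 320 × 1/2 = 160
  sepia-eyed: 320 × 1/2 = 160
χ² = Σ (O − E)² / E
  red-eyed: (165 − 160)² / 160 = 0.1562
  sepia-eyed: (155 − 160)² / 160 = 0.1562
χ² = 0.1562 + 0.1562 = 0.3124 ≈ 0.312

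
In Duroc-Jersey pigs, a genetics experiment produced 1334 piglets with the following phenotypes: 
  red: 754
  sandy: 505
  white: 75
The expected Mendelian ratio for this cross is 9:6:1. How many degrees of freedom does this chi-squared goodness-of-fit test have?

A goodness-of-fit test with 3 phenotype classes has df = 3 − 1 = 2.

2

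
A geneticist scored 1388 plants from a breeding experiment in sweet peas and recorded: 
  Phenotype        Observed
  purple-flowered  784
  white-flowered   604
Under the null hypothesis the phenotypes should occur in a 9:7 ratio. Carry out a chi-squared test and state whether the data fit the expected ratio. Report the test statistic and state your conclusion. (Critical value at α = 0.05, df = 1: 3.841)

Under the 9:7 hypothesis (Σ ratio = 16, N = 1388):
  purple-flowered: 1388 × 9/16 = 780.75
  white-flowered: 1388 × 7/16 = 607.25
χ² = Σ (O − E)² / E
  purple-flowered: (784 − 780.75)² / 780.75 = 0.0135
  white-flowered: (604 − 607.25)² / 607.25 = 0.0174
χ² = 0.0135 + 0.0174 = 0.0309 ≈ 0.031
Degrees of freedom = 2 − 1 = 1; critical value at α = 0.05 is 3.841.
Since 0.031 < 3.841, we fail to reject the null hypothesis — the data are consistent with the 9:7 ratio.

0.031; consistent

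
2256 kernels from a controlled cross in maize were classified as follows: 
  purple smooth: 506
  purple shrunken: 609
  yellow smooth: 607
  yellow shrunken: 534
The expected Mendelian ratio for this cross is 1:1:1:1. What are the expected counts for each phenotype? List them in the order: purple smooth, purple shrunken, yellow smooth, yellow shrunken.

564, 564, 564, 564

Total ratio parts = 4. Expected numbers out of 2256:
  purple smooth: 2256 × 1/4 = 564
  purple shrunken: 2256 × 1/4 = 564
  yellow smooth: 2256 × 1/4 = 564
  yellow shrunken: 2256 × 1/4 = 564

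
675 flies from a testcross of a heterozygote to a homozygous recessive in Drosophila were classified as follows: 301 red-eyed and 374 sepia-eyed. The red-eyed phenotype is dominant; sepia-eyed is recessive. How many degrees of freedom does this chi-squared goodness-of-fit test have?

1

A testcross of a heterozygote (Aa × aa) gives a 1:1 phenotypic ratio.
A goodness-of-fit test with 2 phenotype classes has df = 2 − 1 = 1.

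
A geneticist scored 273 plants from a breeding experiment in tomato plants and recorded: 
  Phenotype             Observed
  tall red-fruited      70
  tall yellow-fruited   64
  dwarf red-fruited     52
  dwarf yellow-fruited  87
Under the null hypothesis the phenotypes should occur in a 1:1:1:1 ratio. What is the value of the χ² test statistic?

Under the 1:1:1:1 hypothesis (Σ ratio = 4, N = 273):
  tall red-fruited: 273 × 1/4 = 68.25
  tall yellow-fruited: 273 × 1/4 = 68.25
  dwarf red-fruited: 273 × 1/4 = 68.25
  dwarf yellow-fruited: 273 × 1/4 = 68.25
χ² = Σ (O − E)² / E
  tall red-fruited: (70 − 68.25)² / 68.25 = 0.0449
  tall yellow-fruited: (64 − 68.25)² / 68.25 = 0.2647
  dwarf red-fruited: (52 − 68.25)² / 68.25 = 3.8690
  dwarf yellow-fruited: (87 − 68.25)² / 68.25 = 5.1511
χ² = 0.0449 + 0.2647 + 3.8690 + 5.1511 = 9.3297 ≈ 9.330

9.330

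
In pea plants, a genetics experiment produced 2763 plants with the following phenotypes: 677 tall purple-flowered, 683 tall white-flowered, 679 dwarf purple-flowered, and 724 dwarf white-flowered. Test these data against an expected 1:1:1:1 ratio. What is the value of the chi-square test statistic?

2.161

Total ratio parts = 4. Expected numbers out of 2763:
  tall purple-flowered: 2763 × 1/4 = 690.75
  tall white-flowered: 2763 × 1/4 = 690.75
  dwarf purple-flowered: 2763 × 1/4 = 690.75
  dwarf white-flowered: 2763 × 1/4 = 690.75
χ² = Σ (O − E)² / E
  tall purple-flowered: (677 − 690.75)² / 690.75 = 0.2737
  tall white-flowered: (683 − 690.75)² / 690.75 = 0.0870
  dwarf purple-flowered: (679 − 690.75)² / 690.75 = 0.1999
  dwarf white-flowered: (724 − 690.75)² / 690.75 = 1.6005
χ² = 0.2737 + 0.0870 + 0.1999 + 1.6005 = 2.1611 ≈ 2.161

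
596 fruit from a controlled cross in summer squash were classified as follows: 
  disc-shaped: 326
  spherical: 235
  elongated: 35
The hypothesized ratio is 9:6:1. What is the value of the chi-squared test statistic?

0.983

Under the 9:6:1 hypothesis (Σ ratio = 16, N = 596):
  disc-shaped: 596 × 9/16 = 335.25
  spherical: 596 × 6/16 = 223.5
  elongated: 596 × 1/16 = 37.25
χ² = Σ (O − E)² / E
  disc-shaped: (326 − 335.25)² / 335.25 = 0.2552
  spherical: (235 − 223.5)² / 223.5 = 0.5917
  elongated: (35 − 37.25)² / 37.25 = 0.1359
χ² = 0.2552 + 0.5917 + 0.1359 = 0.9828 ≈ 0.983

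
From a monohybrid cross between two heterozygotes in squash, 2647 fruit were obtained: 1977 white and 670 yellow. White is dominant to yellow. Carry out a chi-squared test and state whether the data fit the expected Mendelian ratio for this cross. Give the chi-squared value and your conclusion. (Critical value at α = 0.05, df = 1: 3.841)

0.137; consistent

For a monohybrid cross between heterozygotes with complete dominance, the expected phenotypic ratio is 3:1.
Under the 3:1 hypothesis (Σ ratio = 4, N = 2647):
  white: 2647 × 3/4 = 1985.25
  yellow: 2647 × 1/4 = 661.75
χ² = Σ (O − E)² / E
  white: (1977 − 1985.25)² / 1985.25 = 0.0343
  yellow: (670 − 661.75)² / 661.75 = 0.1029
χ² = 0.0343 + 0.1029 = 0.1372 ≈ 0.137
Degrees of freedom = 2 − 1 = 1; critical value at α = 0.05 is 3.841.
Since 0.137 < 3.841, we fail to reject the null hypothesis — the data are consistent with the 3:1 ratio.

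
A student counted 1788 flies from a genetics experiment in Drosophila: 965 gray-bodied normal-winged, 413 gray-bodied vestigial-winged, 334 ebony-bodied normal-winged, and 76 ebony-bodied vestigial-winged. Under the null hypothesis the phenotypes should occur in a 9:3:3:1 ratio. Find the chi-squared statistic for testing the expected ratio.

The 9:3:3:1 ratio has 16 parts, so with N = 1788 the expected counts are:
  gray-bodied normal-winged: 1788 × 9/16 = 1005.75
  gray-bodied vestigial-winged: 1788 × 3/16 = 335.25
  ebony-bodied normal-winged: 1788 × 3/16 = 335.25
  ebony-bodied vestigial-winged: 1788 × 1/16 = 111.75
χ² = Σ (O − E)² / E
  gray-bodied normal-winged: (965 − 1005.75)² / 1005.75 = 1.6511
  gray-bodied vestigial-winged: (413 − 335.25)² / 335.25 = 18.0315
  ebony-bodied normal-winged: (334 − 335.25)² / 335.25 = 0.0047
  ebony-bodied vestigial-winged: (76 − 111.75)² / 111.75 = 11.4368
χ² = 1.6511 + 18.0315 + 0.0047 + 11.4368 = 31.1241 ≈ 31.124

31.124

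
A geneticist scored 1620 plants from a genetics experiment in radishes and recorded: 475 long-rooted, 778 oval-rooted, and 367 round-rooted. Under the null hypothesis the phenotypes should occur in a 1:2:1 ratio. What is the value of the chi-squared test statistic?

16.928

The 1:2:1 ratio has 4 parts, so with N = 1620 the expected counts are:
  long-rooted: 1620 × 1/4 = 405
  oval-rooted: 1620 × 2/4 = 810
  round-rooted: 1620 × 1/4 = 405
χ² = Σ (O − E)² / E
  long-rooted: (475 − 405)² / 405 = 12.0988
  oval-rooted: (778 − 810)² / 810 = 1.2642
  round-rooted: (367 − 405)² / 405 = 3.5654
χ² = 12.0988 + 1.2642 + 3.5654 = 16.9284 ≈ 16.928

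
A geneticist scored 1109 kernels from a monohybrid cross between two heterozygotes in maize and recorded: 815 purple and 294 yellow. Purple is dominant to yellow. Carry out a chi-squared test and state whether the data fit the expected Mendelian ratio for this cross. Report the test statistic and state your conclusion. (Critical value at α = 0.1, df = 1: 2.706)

1.349; consistent

For a monohybrid cross between heterozygotes with complete dominance, the expected phenotypic ratio is 3:1.
The 3:1 ratio has 4 parts, so with N = 1109 the expected counts are:
  purple: 1109 × 3/4 = 831.75
  yellow: 1109 × 1/4 = 277.25
χ² = Σ (O − E)² / E
  purple: (815 − 831.75)² / 831.75 = 0.3373
  yellow: (294 − 277.25)² / 277.25 = 1.0119
χ² = 0.3373 + 1.0119 = 1.3492 ≈ 1.349
Degrees of freedom = 2 − 1 = 1; critical value at α = 0.1 is 2.706.
Since 1.349 < 2.706, we fail to reject the null hypothesis — the data are consistent with the 3:1 ratio.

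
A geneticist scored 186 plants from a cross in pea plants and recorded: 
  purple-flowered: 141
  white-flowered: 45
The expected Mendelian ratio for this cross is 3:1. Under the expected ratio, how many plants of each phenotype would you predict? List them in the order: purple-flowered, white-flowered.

Expected counts for N = 186 under a 3:1 ratio (total parts = 4):
  purple-flowered: 186 × 3/4 = 139.5
  white-flowered: 186 × 1/4 = 46.5

139.5, 46.5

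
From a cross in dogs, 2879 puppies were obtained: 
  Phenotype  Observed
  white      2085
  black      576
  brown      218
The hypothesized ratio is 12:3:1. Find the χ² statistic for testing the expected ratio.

13.031

Under the 12:3:1 hypothesis (Σ ratio = 16, N = 2879):
  white: 2879 × 12/16 = 2159.25
  black: 2879 × 3/16 = 539.8125
  brown: 2879 × 1/16 = 179.9375
χ² = Σ (O − E)² / E
  white: (2085 − 2159.25)² / 2159.25 = 2.5532
  black: (576 − 539.8125)² / 539.8125 = 2.4259
  brown: (218 − 179.9375)² / 179.9375 = 8.0514
χ² = 2.5532 + 2.4259 + 8.0514 = 13.0305 ≈ 13.031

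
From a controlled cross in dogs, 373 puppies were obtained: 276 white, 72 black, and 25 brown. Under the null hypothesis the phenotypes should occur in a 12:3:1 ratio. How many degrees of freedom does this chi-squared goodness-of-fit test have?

2

A goodness-of-fit test with 3 phenotype classes has df = 3 − 1 = 2.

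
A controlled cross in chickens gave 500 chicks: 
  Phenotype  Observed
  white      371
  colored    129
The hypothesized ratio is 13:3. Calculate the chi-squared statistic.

16.313

The 13:3 ratio has 16 parts, so with N = 500 the expected counts are:
  white: 500 × 13/16 = 406.25
  colored: 500 × 3/16 = 93.75
χ² = Σ (O − E)² / E
  white: (371 − 406.25)² / 406.25 = 3.0586
  colored: (129 − 93.75)² / 93.75 = 13.2540
χ² = 3.0586 + 13.2540 = 16.3126 ≈ 16.313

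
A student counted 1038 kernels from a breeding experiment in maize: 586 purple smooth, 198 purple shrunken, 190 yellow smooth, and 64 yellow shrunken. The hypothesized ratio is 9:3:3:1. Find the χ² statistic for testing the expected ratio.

0.188

Under the 9:3:3:1 hypothesis (Σ ratio = 16, N = 1038):
  purple smooth: 1038 × 9/16 = 583.875
  purple shrunken: 1038 × 3/16 = 194.625
  yellow smooth: 1038 × 3/16 = 194.625
  yellow shrunken: 1038 × 1/16 = 64.875
χ² = Σ (O − E)² / E
  purple smooth: (586 − 583.875)² / 583.875 = 0.0077
  purple shrunken: (198 − 194.625)² / 194.625 = 0.0585
  yellow smooth: (190 − 194.625)² / 194.625 = 0.1099
  yellow shrunken: (64 − 64.875)² / 64.875 = 0.0118
χ² = 0.0077 + 0.0585 + 0.1099 + 0.0118 = 0.1879 ≈ 0.188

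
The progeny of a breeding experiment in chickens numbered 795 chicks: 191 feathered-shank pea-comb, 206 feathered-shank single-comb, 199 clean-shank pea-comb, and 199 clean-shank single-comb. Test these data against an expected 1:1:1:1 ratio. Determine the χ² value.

Under the 1:1:1:1 hypothesis (Σ ratio = 4, N = 795):
  feathered-shank pea-comb: 795 × 1/4 = 198.75
  feathered-shank single-comb: 795 × 1/4 = 198.75
  clean-shank pea-comb: 795 × 1/4 = 198.75
  clean-shank single-comb: 795 × 1/4 = 198.75
χ² = Σ (O − E)² / E
  feathered-shank pea-comb: (191 − 198.75)² / 198.75 = 0.3022
  feathered-shank single-comb: (206 − 198.75)² / 198.75 = 0.2645
  clean-shank pea-comb: (199 − 198.75)² / 198.75 = 0.0003
  clean-shank single-comb: (199 − 198.75)² / 198.75 = 0.0003
χ² = 0.3022 + 0.2645 + 0.0003 + 0.0003 = 0.5673 ≈ 0.567

0.567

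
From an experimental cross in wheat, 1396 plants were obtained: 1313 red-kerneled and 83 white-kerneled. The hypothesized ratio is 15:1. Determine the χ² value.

0.221

Under the 15:1 hypothesis (Σ ratio = 16, N = 1396):
  red-kerneled: 1396 × 15/16 = 1308.75
  white-kerneled: 1396 × 1/16 = 87.25
χ² = Σ (O − E)² / E
  red-kerneled: (1313 − 1308.75)² / 1308.75 = 0.0138
  white-kerneled: (83 − 87.25)² / 87.25 = 0.2070
χ² = 0.0138 + 0.2070 = 0.2208 ≈ 0.221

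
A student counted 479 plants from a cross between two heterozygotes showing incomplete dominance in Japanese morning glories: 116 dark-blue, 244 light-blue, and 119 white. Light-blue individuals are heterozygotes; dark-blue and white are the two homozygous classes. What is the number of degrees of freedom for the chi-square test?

With incomplete dominance, a heterozygote × heterozygote cross gives a 1:2:1 phenotypic ratio.
A goodness-of-fit test with 3 phenotype classes has df = 3 − 1 = 2.

2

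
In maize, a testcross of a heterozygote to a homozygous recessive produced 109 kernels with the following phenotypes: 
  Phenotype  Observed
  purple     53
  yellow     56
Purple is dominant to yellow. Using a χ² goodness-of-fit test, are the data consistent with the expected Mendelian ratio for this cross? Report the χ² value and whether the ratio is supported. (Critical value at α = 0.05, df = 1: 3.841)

A testcross of a heterozygote (Aa × aa) gives a 1:1 phenotypic ratio.
Under the 1:1 hypothesis (Σ ratio = 2, N = 109):
  purple: 109 × 1/2 = 54.5
  yellow: 109 × 1/2 = 54.5
χ² = Σ (O − E)² / E
  purple: (53 − 54.5)² / 54.5 = 0.0413
  yellow: (56 − 54.5)² / 54.5 = 0.0413
χ² = 0.0413 + 0.0413 = 0.0826 ≈ 0.083
Degrees of freedom = 2 − 1 = 1; critical value at α = 0.05 is 3.841.
Since 0.083 < 3.841, we fail to reject the null hypothesis — the data are consistent with the 1:1 ratio.

0.083; consistent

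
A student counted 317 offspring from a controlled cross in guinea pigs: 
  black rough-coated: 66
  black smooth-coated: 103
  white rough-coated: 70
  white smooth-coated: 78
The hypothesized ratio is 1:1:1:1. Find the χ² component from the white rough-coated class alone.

The 1:1:1:1 ratio has 4 parts, so with N = 317 the expected counts are:
  black rough-coated: 317 × 1/4 = 79.25
  black smooth-coated: 317 × 1/4 = 79.25
  white rough-coated: 317 × 1/4 = 79.25
  white smooth-coated: 317 × 1/4 = 79.25
Contribution of white rough-coated: (70 − 79.25)² / 79.25 = 1.0797

1.080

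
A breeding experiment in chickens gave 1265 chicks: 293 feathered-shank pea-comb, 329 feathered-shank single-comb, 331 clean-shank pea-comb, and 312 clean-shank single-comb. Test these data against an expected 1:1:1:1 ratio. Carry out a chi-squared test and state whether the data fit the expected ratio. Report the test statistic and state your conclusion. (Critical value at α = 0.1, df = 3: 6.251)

2.968; consistent

Total ratio parts = 4. Expected numbers out of 1265:
  feathered-shank pea-comb: 1265 × 1/4 = 316.25
  feathered-shank single-comb: 1265 × 1/4 = 316.25
  clean-shank pea-comb: 1265 × 1/4 = 316.25
  clean-shank single-comb: 1265 × 1/4 = 316.25
χ² = Σ (O − E)² / E
  feathered-shank pea-comb: (293 − 316.25)² / 316.25 = 1.7093
  feathered-shank single-comb: (329 − 316.25)² / 316.25 = 0.5140
  clean-shank pea-comb: (331 − 316.25)² / 316.25 = 0.6879
  clean-shank single-comb: (312 − 316.25)² / 316.25 = 0.0571
χ² = 1.7093 + 0.5140 + 0.6879 + 0.0571 = 2.9683 ≈ 2.968
Degrees of freedom = 4 − 1 = 3; critical value at α = 0.1 is 6.251.
Since 2.968 < 6.251, we fail to reject the null hypothesis — the data are consistent with the 1:1:1:1 ratio.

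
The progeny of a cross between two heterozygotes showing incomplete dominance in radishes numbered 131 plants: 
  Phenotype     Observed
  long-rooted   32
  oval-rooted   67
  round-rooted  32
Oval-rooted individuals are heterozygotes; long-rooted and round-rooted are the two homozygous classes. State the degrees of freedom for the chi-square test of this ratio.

2

With incomplete dominance, a heterozygote × heterozygote cross gives a 1:2:1 phenotypic ratio.
A goodness-of-fit test with 3 phenotype classes has df = 3 − 1 = 2.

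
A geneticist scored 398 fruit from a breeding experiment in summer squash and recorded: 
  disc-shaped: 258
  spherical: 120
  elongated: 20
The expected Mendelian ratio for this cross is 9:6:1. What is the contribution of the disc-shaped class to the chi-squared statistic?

5.202

Total ratio parts = 16. Expected numbers out of 398:
  disc-shaped: 398 × 9/16 = 223.875
  spherical: 398 × 6/16 = 149.25
  elongated: 398 × 1/16 = 24.875
Contribution of disc-shaped: (258 − 223.875)² / 223.875 = 5.2016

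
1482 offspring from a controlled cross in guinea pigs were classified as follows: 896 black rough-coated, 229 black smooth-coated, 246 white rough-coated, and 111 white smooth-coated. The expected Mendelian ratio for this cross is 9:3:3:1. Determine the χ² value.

Expected counts for N = 1482 under a 9:3:3:1 ratio (total parts = 16):
  black rough-coated: 1482 × 9/16 = 833.625
  black smooth-coated: 1482 × 3/16 = 277.875
  white rough-coated: 1482 × 3/16 = 277.875
  white smooth-coated: 1482 × 1/16 = 92.625
χ² = Σ (O − E)² / E
  black rough-coated: (896 − 833.625)² / 833.625 = 4.6671
  black smooth-coated: (229 − 277.875)² / 277.875 = 8.5965
  white rough-coated: (246 − 277.875)² / 277.875 = 3.6564
  white smooth-coated: (111 − 92.625)² / 92.625 = 3.6452
χ² = 4.6671 + 8.5965 + 3.6564 + 3.6452 = 20.5652 ≈ 20.565

20.565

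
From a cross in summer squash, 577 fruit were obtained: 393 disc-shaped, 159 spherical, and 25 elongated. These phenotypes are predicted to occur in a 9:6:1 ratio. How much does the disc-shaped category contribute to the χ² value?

14.431

Under the 9:6:1 hypothesis (Σ ratio = 16, N = 577):
  disc-shaped: 577 × 9/16 = 324.5625
  spherical: 577 × 6/16 = 216.375
  elongated: 577 × 1/16 = 36.0625
Contribution of disc-shaped: (393 − 324.5625)² / 324.5625 = 14.4308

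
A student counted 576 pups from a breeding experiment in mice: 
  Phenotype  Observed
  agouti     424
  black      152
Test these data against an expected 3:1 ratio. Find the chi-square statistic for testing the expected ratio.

Under the 3:1 hypothesis (Σ ratio = 4, N = 576):
  agouti: 576 × 3/4 = 432
  black: 576 × 1/4 = 144
χ² = Σ (O − E)² / E
  agouti: (424 − 432)² / 432 = 0.1481
  black: (152 − 144)² / 144 = 0.4444
χ² = 0.1481 + 0.4444 = 0.5925 ≈ 0.593

0.593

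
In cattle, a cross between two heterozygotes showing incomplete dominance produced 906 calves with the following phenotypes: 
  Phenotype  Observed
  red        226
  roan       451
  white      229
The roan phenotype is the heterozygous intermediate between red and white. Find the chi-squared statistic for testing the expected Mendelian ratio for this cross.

0.038

With incomplete dominance, a heterozygote × heterozygote cross gives a 1:2:1 phenotypic ratio.
Expected counts for N = 906 under a 1:2:1 ratio (total parts = 4):
  red: 906 × 1/4 = 226.5
  roan: 906 × 2/4 = 453
  white: 906 × 1/4 = 226.5
χ² = Σ (O − E)² / E
  red: (226 − 226.5)² / 226.5 = 0.0011
  roan: (451 − 453)² / 453 = 0.0088
  white: (229 − 226.5)² / 226.5 = 0.0276
χ² = 0.0011 + 0.0088 + 0.0276 = 0.0375 ≈ 0.038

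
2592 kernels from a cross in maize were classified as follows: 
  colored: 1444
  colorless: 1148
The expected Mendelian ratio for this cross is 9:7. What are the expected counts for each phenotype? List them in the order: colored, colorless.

The 9:7 ratio has 16 parts, so with N = 2592 the expected counts are:
  colored: 2592 × 9/16 = 1458
  colorless: 2592 × 7/16 = 1134

1458, 1134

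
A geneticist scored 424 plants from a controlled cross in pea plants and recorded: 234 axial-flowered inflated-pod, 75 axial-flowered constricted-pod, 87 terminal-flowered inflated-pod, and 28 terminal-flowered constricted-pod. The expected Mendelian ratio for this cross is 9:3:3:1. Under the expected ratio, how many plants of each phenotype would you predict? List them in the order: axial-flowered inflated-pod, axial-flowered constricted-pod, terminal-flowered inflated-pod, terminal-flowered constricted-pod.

Total ratio parts = 16. Expected numbers out of 424:
  axial-flowered inflated-pod: 424 × 9/16 = 238.5
  axial-flowered constricted-pod: 424 × 3/16 = 79.5
  terminal-flowered inflated-pod: 424 × 3/16 = 79.5
  terminal-flowered constricted-pod: 424 × 1/16 = 26.5

238.5, 79.5, 79.5, 26.5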